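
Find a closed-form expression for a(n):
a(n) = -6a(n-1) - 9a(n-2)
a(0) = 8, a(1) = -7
Characteristic equation: x² + 6x + 9 = 0, which is (x - (-3))².
Repeated root r = -3.
General solution: a(n) = (A + Bn)·(-3)^n.
From a(0) = 8: A = 8.
From a(1) = -7: (A + B)·(-3) = -7 ⇒ B = - \frac{17}{3}.
So a(n) = \left(8 - \frac{17 n}{3}\right) \cdot (-3)^n.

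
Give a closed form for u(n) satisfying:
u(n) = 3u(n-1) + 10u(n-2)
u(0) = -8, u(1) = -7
Characteristic equation: x² - 3x - 10 = 0, which factors as (x - (-2))(x - (5)) = 0.
Roots r₁ = -2, r₂ = 5 (distinct).
General solution: u(n) = A·(-2)^n + B·(5)^n.
From u(0) = -8: A + B = -8.
From u(1) = -7: -2A + 5B = -7.
Solving: A = - \frac{33}{7}, B = - \frac{23}{7}.
So u(n) = - \frac{33 \left(-2\right)^{n}}{7} - \frac{23 \cdot 5^{n}}{7}.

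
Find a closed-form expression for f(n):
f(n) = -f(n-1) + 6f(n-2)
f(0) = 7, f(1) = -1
Characteristic equation: x² + x - 6 = 0, which factors as (x - (2))(x - (-3)) = 0.
Roots r₁ = 2, r₂ = -3 (distinct).
General solution: f(n) = A·(2)^n + B·(-3)^n.
From f(0) = 7: A + B = 7.
From f(1) = -1: 2A - 3B = -1.
Solving: A = 4, B = 3.
So f(n) = 3 \left(-3\right)^{n} + 4 \cdot 2^{n}.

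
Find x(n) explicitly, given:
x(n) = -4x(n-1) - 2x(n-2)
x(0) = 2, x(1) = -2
Characteristic equation: x² + 4x + 2 = 0.
Discriminant Δ = (-4)² + 4·(-2) = 8.
Roots r₁,₂ = (-4 ± √8)/2, so r₁ = -2 + \sqrt{2}, r₂ = -2 - \sqrt{2}.
General solution: x(n) = A·r₁^n + B·r₂^n.
From the initial conditions, A + B = 2 and r₁A + r₂B = -2.
Since r₁ - r₂ = √8: A = (-2 - (2)r₂)/√8 = \frac{\sqrt{2}}{2} + 1, and B = 2 - A = 1 - \frac{\sqrt{2}}{2}.
So x(n) = \left(\frac{\sqrt{2}}{2} + 1\right)\left(-2 + \sqrt{2}\right)^n + \left(1 - \frac{\sqrt{2}}{2}\right)\left(-2 - \sqrt{2}\right)^n.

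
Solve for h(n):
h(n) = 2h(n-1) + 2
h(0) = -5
First-order linear non-homogeneous.
Homogeneous solution: h_h(n) = A·(2)^n.
Try constant particular solution h_p = K: K = 2K + 2 ⇒ K = -2.
General: h(n) = A·(2)^n - 2.
Apply h(0) = -5: A - 2 = -5 ⇒ A = -3.
So h(n) = - 3 \cdot 2^{n} - 2.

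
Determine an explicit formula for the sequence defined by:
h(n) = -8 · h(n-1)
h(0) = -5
Pure geometric recurrence with ratio -8.
By induction h(n) = h(0) · (-8)^n = - 5 \left(-8\right)^{n}.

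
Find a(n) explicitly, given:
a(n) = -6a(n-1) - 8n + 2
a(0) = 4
First-order linear with linear forcing.
Homogeneous solution: a_h(n) = A·(-6)^n.
Try particular a_p(n) = pn + q. Substituting:
  pn + q = -6(p(n-1) + q) - 8n + 2.
Matching the n-coefficient: p = -6p - 8 ⇒ p = - \frac{8}{7}.
Matching constants: q = 6p - 6q + 2 ⇒ q = - \frac{34}{49}.
General: a(n) = A·(-6)^n - \frac{8 n}{7} - \frac{34}{49}.
Apply a(0) = 4: A - \frac{34}{49} = 4 ⇒ A = \frac{230}{49}.
So a(n) = \frac{230 \left(-6\right)^{n}}{49} - \frac{8 n}{7} - \frac{34}{49}.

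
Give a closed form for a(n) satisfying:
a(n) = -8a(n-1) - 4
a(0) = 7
First-order linear non-homogeneous.
Homogeneous solution: a_h(n) = A·(-8)^n.
Try constant particular solution a_p = K: K = -8K - 4 ⇒ K = - \frac{4}{9}.
General: a(n) = A·(-8)^n - \frac{4}{9}.
Apply a(0) = 7: A - \frac{4}{9} = 7 ⇒ A = \frac{67}{9}.
So a(n) = \frac{67 \left(-8\right)^{n}}{9} - \frac{4}{9}.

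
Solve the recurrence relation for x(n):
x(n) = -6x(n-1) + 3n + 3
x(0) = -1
First-order linear with linear forcing.
Homogeneous solution: x_h(n) = A·(-6)^n.
Try particular x_p(n) = pn + q. Substituting:
  pn + q = -6(p(n-1) + q) + 3n + 3.
Matching the n-coefficient: p = -6p + 3 ⇒ p = \frac{3}{7}.
Matching constants: q = 6p - 6q + 3 ⇒ q = \frac{39}{49}.
General: x(n) = A·(-6)^n + \frac{3 n}{7} + \frac{39}{49}.
Apply x(0) = -1: A + \frac{39}{49} = -1 ⇒ A = - \frac{88}{49}.
So x(n) = - \frac{88 \left(-6\right)^{n}}{49} + \frac{3 n}{7} + \frac{39}{49}.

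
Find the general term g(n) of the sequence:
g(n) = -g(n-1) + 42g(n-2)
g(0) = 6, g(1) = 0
Characteristic equation: x² + x - 42 = 0, which factors as (x - (6))(x - (-7)) = 0.
Roots r₁ = 6, r₂ = -7 (distinct).
General solution: g(n) = A·(6)^n + B·(-7)^n.
From g(0) = 6: A + B = 6.
From g(1) = 0: 6A - 7B = 0.
Solving: A = \frac{42}{13}, B = \frac{36}{13}.
So g(n) = \frac{36 \left(-7\right)^{n}}{13} + \frac{42 \cdot 6^{n}}{13}.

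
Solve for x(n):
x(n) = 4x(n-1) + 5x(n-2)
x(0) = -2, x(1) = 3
Characteristic equation: x² - 4x - 5 = 0, which factors as (x - (-1))(x - (5)) = 0.
Roots r₁ = -1, r₂ = 5 (distinct).
General solution: x(n) = A·(-1)^n + B·(5)^n.
From x(0) = -2: A + B = -2.
From x(1) = 3: -A + 5B = 3.
Solving: A = - \frac{13}{6}, B = \frac{1}{6}.
So x(n) = - \frac{13 \left(-1\right)^{n}}{6} + \frac{5^{n}}{6}.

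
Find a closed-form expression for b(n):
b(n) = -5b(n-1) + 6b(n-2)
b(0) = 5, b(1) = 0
Characteristic equation: x² + 5x - 6 = 0, which factors as (x - (-6))(x - (1)) = 0.
Roots r₁ = -6, r₂ = 1 (distinct).
General solution: b(n) = A·(-6)^n + B·(1)^n.
From b(0) = 5: A + B = 5.
From b(1) = 0: -6A + B = 0.
Solving: A = \frac{5}{7}, B = \frac{30}{7}.
So b(n) = \frac{5 \left(-6\right)^{n}}{7} + \frac{30}{7}.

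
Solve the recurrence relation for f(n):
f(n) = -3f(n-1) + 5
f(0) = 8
First-order linear non-homogeneous.
Homogeneous solution: f_h(n) = A·(-3)^n.
Try constant particular solution f_p = K: K = -3K + 5 ⇒ K = \frac{5}{4}.
General: f(n) = A·(-3)^n + \frac{5}{4}.
Apply f(0) = 8: A + \frac{5}{4} = 8 ⇒ A = \frac{27}{4}.
So f(n) = \frac{27 \left(-3\right)^{n}}{4} + \frac{5}{4}.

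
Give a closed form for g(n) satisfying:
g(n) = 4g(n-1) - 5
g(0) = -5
First-order linear non-homogeneous.
Homogeneous solution: g_h(n) = A·(4)^n.
Try constant particular solution g_p = K: K = 4K - 5 ⇒ K = \frac{5}{3}.
General: g(n) = A·(4)^n + \frac{5}{3}.
Apply g(0) = -5: A + \frac{5}{3} = -5 ⇒ A = - \frac{20}{3}.
So g(n) = \frac{5}{3} - \frac{20 \cdot 4^{n}}{3}.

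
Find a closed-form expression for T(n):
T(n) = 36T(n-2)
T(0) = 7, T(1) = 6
Characteristic equation: x² - 36 = 0, which factors as (x - (6))(x - (-6)) = 0.
Roots r₁ = 6, r₂ = -6 (distinct).
General solution: T(n) = A·(6)^n + B·(-6)^n.
From T(0) = 7: A + B = 7.
From T(1) = 6: 6A - 6B = 6.
Solving: A = 4, B = 3.
So T(n) = 3 \left(-6\right)^{n} + 4 \cdot 6^{n}.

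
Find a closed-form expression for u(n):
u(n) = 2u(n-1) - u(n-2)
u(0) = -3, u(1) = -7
Characteristic equation: x² - 2x + 1 = 0, which is (x - (1))².
Repeated root r = 1.
General solution: u(n) = (A + Bn)·(1)^n.
From u(0) = -3: A = -3.
From u(1) = -7: (A + B)·(1) = -7 ⇒ B = -4.
So u(n) = \left(- 4 n - 3\right) \cdot (1)^n.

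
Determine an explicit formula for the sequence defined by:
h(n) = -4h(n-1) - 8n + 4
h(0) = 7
First-order linear with linear forcing.
Homogeneous solution: h_h(n) = A·(-4)^n.
Try particular h_p(n) = pn + q. Substituting:
  pn + q = -4(p(n-1) + q) - 8n + 4.
Matching the n-coefficient: p = -4p - 8 ⇒ p = - \frac{8}{5}.
Matching constants: q = 4p - 4q + 4 ⇒ q = - \frac{12}{25}.
General: h(n) = A·(-4)^n - \frac{8 n}{5} - \frac{12}{25}.
Apply h(0) = 7: A - \frac{12}{25} = 7 ⇒ A = \frac{187}{25}.
So h(n) = \frac{187 \left(-4\right)^{n}}{25} - \frac{8 n}{5} - \frac{12}{25}.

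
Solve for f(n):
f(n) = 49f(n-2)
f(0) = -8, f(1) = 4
Characteristic equation: x² - 49 = 0, which factors as (x - (7))(x - (-7)) = 0.
Roots r₁ = 7, r₂ = -7 (distinct).
General solution: f(n) = A·(7)^n + B·(-7)^n.
From f(0) = -8: A + B = -8.
From f(1) = 4: 7A - 7B = 4.
Solving: A = - \frac{26}{7}, B = - \frac{30}{7}.
So f(n) = - \frac{30 \left(-7\right)^{n}}{7} - \frac{26 \cdot 7^{n}}{7}.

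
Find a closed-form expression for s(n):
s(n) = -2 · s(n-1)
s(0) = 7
Pure geometric recurrence with ratio -2.
By induction s(n) = s(0) · (-2)^n = 7 \left(-2\right)^{n}.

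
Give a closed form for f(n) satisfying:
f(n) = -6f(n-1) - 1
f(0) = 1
First-order linear non-homogeneous.
Homogeneous solution: f_h(n) = A·(-6)^n.
Try constant particular solution f_p = K: K = -6K - 1 ⇒ K = - \frac{1}{7}.
General: f(n) = A·(-6)^n - \frac{1}{7}.
Apply f(0) = 1: A - \frac{1}{7} = 1 ⇒ A = \frac{8}{7}.
So f(n) = \frac{8 \left(-6\right)^{n}}{7} - \frac{1}{7}.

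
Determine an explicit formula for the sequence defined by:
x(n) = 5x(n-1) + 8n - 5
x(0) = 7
First-order linear with linear forcing.
Homogeneous solution: x_h(n) = A·(5)^n.
Try particular x_p(n) = pn + q. Substituting:
  pn + q = 5(p(n-1) + q) + 8n - 5.
Matching the n-coefficient: p = 5p + 8 ⇒ p = -2.
Matching constants: q = -5p + 5q - 5 ⇒ q = - \frac{5}{4}.
General: x(n) = A·(5)^n - 2 n - \frac{5}{4}.
Apply x(0) = 7: A - \frac{5}{4} = 7 ⇒ A = \frac{33}{4}.
So x(n) = \frac{33 \cdot 5^{n}}{4} - 2 n - \frac{5}{4}.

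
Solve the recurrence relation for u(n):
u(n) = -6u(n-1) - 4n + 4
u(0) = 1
First-order linear with linear forcing.
Homogeneous solution: u_h(n) = A·(-6)^n.
Try particular u_p(n) = pn + q. Substituting:
  pn + q = -6(p(n-1) + q) - 4n + 4.
Matching the n-coefficient: p = -6p - 4 ⇒ p = - \frac{4}{7}.
Matching constants: q = 6p - 6q + 4 ⇒ q = \frac{4}{49}.
General: u(n) = A·(-6)^n - \frac{4 n}{7} + \frac{4}{49}.
Apply u(0) = 1: A + \frac{4}{49} = 1 ⇒ A = \frac{45}{49}.
So u(n) = \frac{45 \left(-6\right)^{n}}{49} - \frac{4 n}{7} + \frac{4}{49}.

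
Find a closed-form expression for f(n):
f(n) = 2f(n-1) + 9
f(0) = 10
First-order linear non-homogeneous.
Homogeneous solution: f_h(n) = A·(2)^n.
Try constant particular solution f_p = K: K = 2K + 9 ⇒ K = -9.
General: f(n) = A·(2)^n - 9.
Apply f(0) = 10: A - 9 = 10 ⇒ A = 19.
So f(n) = 19 \cdot 2^{n} - 9.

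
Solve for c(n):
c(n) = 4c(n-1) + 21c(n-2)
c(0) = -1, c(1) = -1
Characteristic equation: x² - 4x - 21 = 0, which factors as (x - (7))(x - (-3)) = 0.
Roots r₁ = 7, r₂ = -3 (distinct).
General solution: c(n) = A·(7)^n + B·(-3)^n.
From c(0) = -1: A + B = -1.
From c(1) = -1: 7A - 3B = -1.
Solving: A = - \frac{2}{5}, B = - \frac{3}{5}.
So c(n) = - \frac{3 \left(-3\right)^{n}}{5} - \frac{2 \cdot 7^{n}}{5}.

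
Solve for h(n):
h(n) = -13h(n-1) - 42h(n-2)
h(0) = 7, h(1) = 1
Characteristic equation: x² + 13x + 42 = 0, which factors as (x - (-6))(x - (-7)) = 0.
Roots r₁ = -6, r₂ = -7 (distinct).
General solution: h(n) = A·(-6)^n + B·(-7)^n.
From h(0) = 7: A + B = 7.
From h(1) = 1: -6A - 7B = 1.
Solving: A = 50, B = -43.
So h(n) = 50 \left(-6\right)^{n} - 43 \left(-7\right)^{n}.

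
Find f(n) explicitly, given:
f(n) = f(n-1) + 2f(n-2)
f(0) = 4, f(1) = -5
Characteristic equation: x² - x - 2 = 0, which factors as (x - (-1))(x - (2)) = 0.
Roots r₁ = -1, r₂ = 2 (distinct).
General solution: f(n) = A·(-1)^n + B·(2)^n.
From f(0) = 4: A + B = 4.
From f(1) = -5: -A + 2B = -5.
Solving: A = \frac{13}{3}, B = - \frac{1}{3}.
So f(n) = \frac{13 \left(-1\right)^{n}}{3} - \frac{2^{n}}{3}.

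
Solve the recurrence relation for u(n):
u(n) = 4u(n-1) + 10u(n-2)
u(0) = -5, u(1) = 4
Characteristic equation: x² - 4x - 10 = 0.
Discriminant Δ = (4)² + 4·(10) = 56.
Roots r₁,₂ = (4 ± √56)/2, so r₁ = 2 + \sqrt{14}, r₂ = 2 - \sqrt{14}.
General solution: u(n) = A·r₁^n + B·r₂^n.
From the initial conditions, A + B = -5 and r₁A + r₂B = 4.
Since r₁ - r₂ = √56: A = (4 - (-5)r₂)/√56 = - \frac{5}{2} + \frac{\sqrt{14}}{2}, and B = -5 - A = - \frac{5}{2} - \frac{\sqrt{14}}{2}.
So u(n) = \left(- \frac{5}{2} + \frac{\sqrt{14}}{2}\right)\left(2 + \sqrt{14}\right)^n + \left(- \frac{5}{2} - \frac{\sqrt{14}}{2}\right)\left(2 - \sqrt{14}\right)^n.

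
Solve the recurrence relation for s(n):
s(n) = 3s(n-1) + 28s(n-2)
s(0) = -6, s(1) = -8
Characteristic equation: x² - 3x - 28 = 0, which factors as (x - (-4))(x - (7)) = 0.
Roots r₁ = -4, r₂ = 7 (distinct).
General solution: s(n) = A·(-4)^n + B·(7)^n.
From s(0) = -6: A + B = -6.
From s(1) = -8: -4A + 7B = -8.
Solving: A = - \frac{34}{11}, B = - \frac{32}{11}.
So s(n) = - \frac{34 \left(-4\right)^{n}}{11} - \frac{32 \cdot 7^{n}}{11}.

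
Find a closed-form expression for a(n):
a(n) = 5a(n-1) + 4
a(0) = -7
First-order linear non-homogeneous.
Homogeneous solution: a_h(n) = A·(5)^n.
Try constant particular solution a_p = K: K = 5K + 4 ⇒ K = -1.
General: a(n) = A·(5)^n - 1.
Apply a(0) = -7: A - 1 = -7 ⇒ A = -6.
So a(n) = - 6 \cdot 5^{n} - 1.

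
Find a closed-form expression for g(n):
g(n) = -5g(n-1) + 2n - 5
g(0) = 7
First-order linear with linear forcing.
Homogeneous solution: g_h(n) = A·(-5)^n.
Try particular g_p(n) = pn + q. Substituting:
  pn + q = -5(p(n-1) + q) + 2n - 5.
Matching the n-coefficient: p = -5p + 2 ⇒ p = \frac{1}{3}.
Matching constants: q = 5p - 5q - 5 ⇒ q = - \frac{5}{9}.
General: g(n) = A·(-5)^n + \frac{n}{3} - \frac{5}{9}.
Apply g(0) = 7: A - \frac{5}{9} = 7 ⇒ A = \frac{68}{9}.
So g(n) = \frac{68 \left(-5\right)^{n}}{9} + \frac{n}{3} - \frac{5}{9}.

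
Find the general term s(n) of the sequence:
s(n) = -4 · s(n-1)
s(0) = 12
Pure geometric recurrence with ratio -4.
By induction s(n) = s(0) · (-4)^n = 12 \left(-4\right)^{n}.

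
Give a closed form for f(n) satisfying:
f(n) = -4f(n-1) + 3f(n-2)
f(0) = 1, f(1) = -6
Characteristic equation: x² + 4x - 3 = 0.
Discriminant Δ = (-4)² + 4·(3) = 28.
Roots r₁,₂ = (-4 ± √28)/2, so r₁ = -2 + \sqrt{7}, r₂ = - \sqrt{7} - 2.
General solution: f(n) = A·r₁^n + B·r₂^n.
From the initial conditions, A + B = 1 and r₁A + r₂B = -6.
Since r₁ - r₂ = √28: A = (-6 - (1)r₂)/√28 = \frac{1}{2} - \frac{2 \sqrt{7}}{7}, and B = 1 - A = \frac{1}{2} + \frac{2 \sqrt{7}}{7}.
So f(n) = \left(\frac{1}{2} - \frac{2 \sqrt{7}}{7}\right)\left(-2 + \sqrt{7}\right)^n + \left(\frac{1}{2} + \frac{2 \sqrt{7}}{7}\right)\left(- \sqrt{7} - 2\right)^n.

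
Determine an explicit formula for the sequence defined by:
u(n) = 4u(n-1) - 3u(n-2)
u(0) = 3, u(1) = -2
Characteristic equation: x² - 4x + 3 = 0, which factors as (x - (3))(x - (1)) = 0.
Roots r₁ = 3, r₂ = 1 (distinct).
General solution: u(n) = A·(3)^n + B·(1)^n.
From u(0) = 3: A + B = 3.
From u(1) = -2: 3A + B = -2.
Solving: A = - \frac{5}{2}, B = \frac{11}{2}.
So u(n) = \frac{11}{2} - \frac{5 \cdot 3^{n}}{2}.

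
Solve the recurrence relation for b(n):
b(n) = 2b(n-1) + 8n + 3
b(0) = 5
First-order linear with linear forcing.
Homogeneous solution: b_h(n) = A·(2)^n.
Try particular b_p(n) = pn + q. Substituting:
  pn + q = 2(p(n-1) + q) + 8n + 3.
Matching the n-coefficient: p = 2p + 8 ⇒ p = -8.
Matching constants: q = -2p + 2q + 3 ⇒ q = -19.
General: b(n) = A·(2)^n - 8 n - 19.
Apply b(0) = 5: A - 19 = 5 ⇒ A = 24.
So b(n) = 24 \cdot 2^{n} - 8 n - 19.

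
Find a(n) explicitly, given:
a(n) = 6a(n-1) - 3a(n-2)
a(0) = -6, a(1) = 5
Characteristic equation: x² - 6x + 3 = 0.
Discriminant Δ = (6)² + 4·(-3) = 24.
Roots r₁,₂ = (6 ± √24)/2, so r₁ = \sqrt{6} + 3, r₂ = 3 - \sqrt{6}.
General solution: a(n) = A·r₁^n + B·r₂^n.
From the initial conditions, A + B = -6 and r₁A + r₂B = 5.
Since r₁ - r₂ = √24: A = (5 - (-6)r₂)/√24 = -3 + \frac{23 \sqrt{6}}{12}, and B = -6 - A = - \frac{23 \sqrt{6}}{12} - 3.
So a(n) = \left(-3 + \frac{23 \sqrt{6}}{12}\right)\left(\sqrt{6} + 3\right)^n + \left(- \frac{23 \sqrt{6}}{12} - 3\right)\left(3 - \sqrt{6}\right)^n.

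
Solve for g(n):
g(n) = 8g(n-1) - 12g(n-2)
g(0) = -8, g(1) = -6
Characteristic equation: x² - 8x + 12 = 0, which factors as (x - (6))(x - (2)) = 0.
Roots r₁ = 6, r₂ = 2 (distinct).
General solution: g(n) = A·(6)^n + B·(2)^n.
From g(0) = -8: A + B = -8.
From g(1) = -6: 6A + 2B = -6.
Solving: A = \frac{5}{2}, B = - \frac{21}{2}.
So g(n) = - \frac{21 \cdot 2^{n}}{2} + \frac{5 \cdot 6^{n}}{2}.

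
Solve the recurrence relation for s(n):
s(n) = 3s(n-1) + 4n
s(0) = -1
First-order linear with linear forcing.
Homogeneous solution: s_h(n) = A·(3)^n.
Try particular s_p(n) = pn + q. Substituting:
  pn + q = 3(p(n-1) + q) + 4n.
Matching the n-coefficient: p = 3p + 4 ⇒ p = -2.
Matching constants: q = -3p + 3q ⇒ q = -3.
General: s(n) = A·(3)^n - 2 n - 3.
Apply s(0) = -1: A - 3 = -1 ⇒ A = 2.
So s(n) = 2 \cdot 3^{n} - 2 n - 3.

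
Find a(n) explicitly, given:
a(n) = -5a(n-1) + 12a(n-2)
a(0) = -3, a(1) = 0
Characteristic equation: x² + 5x - 12 = 0.
Discriminant Δ = (-5)² + 4·(12) = 73.
Roots r₁,₂ = (-5 ± √73)/2, so r₁ = - \frac{5}{2} + \frac{\sqrt{73}}{2}, r₂ = - \frac{\sqrt{73}}{2} - \frac{5}{2}.
General solution: a(n) = A·r₁^n + B·r₂^n.
From the initial conditions, A + B = -3 and r₁A + r₂B = 0.
Since r₁ - r₂ = √73: A = (0 - (-3)r₂)/√73 = - \frac{3}{2} - \frac{15 \sqrt{73}}{146}, and B = -3 - A = - \frac{3}{2} + \frac{15 \sqrt{73}}{146}.
So a(n) = \left(- \frac{3}{2} - \frac{15 \sqrt{73}}{146}\right)\left(- \frac{5}{2} + \frac{\sqrt{73}}{2}\right)^n + \left(- \frac{3}{2} + \frac{15 \sqrt{73}}{146}\right)\left(- \frac{\sqrt{73}}{2} - \frac{5}{2}\right)^n.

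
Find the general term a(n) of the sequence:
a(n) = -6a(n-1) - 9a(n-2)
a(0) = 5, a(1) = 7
Characteristic equation: x² + 6x + 9 = 0, which is (x - (-3))².
Repeated root r = -3.
General solution: a(n) = (A + Bn)·(-3)^n.
From a(0) = 5: A = 5.
From a(1) = 7: (A + B)·(-3) = 7 ⇒ B = - \frac{22}{3}.
So a(n) = \left(5 - \frac{22 n}{3}\right) \cdot (-3)^n.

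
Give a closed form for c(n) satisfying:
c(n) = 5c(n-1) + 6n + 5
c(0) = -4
First-order linear with linear forcing.
Homogeneous solution: c_h(n) = A·(5)^n.
Try particular c_p(n) = pn + q. Substituting:
  pn + q = 5(p(n-1) + q) + 6n + 5.
Matching the n-coefficient: p = 5p + 6 ⇒ p = - \frac{3}{2}.
Matching constants: q = -5p + 5q + 5 ⇒ q = - \frac{25}{8}.
General: c(n) = A·(5)^n - \frac{3 n}{2} - \frac{25}{8}.
Apply c(0) = -4: A - \frac{25}{8} = -4 ⇒ A = - \frac{7}{8}.
So c(n) = - \frac{7 \cdot 5^{n}}{8} - \frac{3 n}{2} - \frac{25}{8}.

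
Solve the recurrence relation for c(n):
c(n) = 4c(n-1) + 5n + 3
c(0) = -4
First-order linear with linear forcing.
Homogeneous solution: c_h(n) = A·(4)^n.
Try particular c_p(n) = pn + q. Substituting:
  pn + q = 4(p(n-1) + q) + 5n + 3.
Matching the n-coefficient: p = 4p + 5 ⇒ p = - \frac{5}{3}.
Matching constants: q = -4p + 4q + 3 ⇒ q = - \frac{29}{9}.
General: c(n) = A·(4)^n - \frac{5 n}{3} - \frac{29}{9}.
Apply c(0) = -4: A - \frac{29}{9} = -4 ⇒ A = - \frac{7}{9}.
So c(n) = - \frac{7 \cdot 4^{n}}{9} - \frac{5 n}{3} - \frac{29}{9}.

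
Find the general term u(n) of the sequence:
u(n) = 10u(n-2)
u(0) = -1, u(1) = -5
Characteristic equation: x² - 10 = 0.
Discriminant Δ = (0)² + 4·(10) = 40.
Roots r₁,₂ = (0 ± √40)/2, so r₁ = \sqrt{10}, r₂ = - \sqrt{10}.
General solution: u(n) = A·r₁^n + B·r₂^n.
From the initial conditions, A + B = -1 and r₁A + r₂B = -5.
Since r₁ - r₂ = √40: A = (-5 - (-1)r₂)/√40 = - \frac{\sqrt{10}}{4} - \frac{1}{2}, and B = -1 - A = - \frac{1}{2} + \frac{\sqrt{10}}{4}.
So u(n) = \left(- \frac{\sqrt{10}}{4} - \frac{1}{2}\right)\left(\sqrt{10}\right)^n + \left(- \frac{1}{2} + \frac{\sqrt{10}}{4}\right)\left(- \sqrt{10}\right)^n.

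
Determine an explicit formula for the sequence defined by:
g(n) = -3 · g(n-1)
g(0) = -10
Pure geometric recurrence with ratio -3.
By induction g(n) = g(0) · (-3)^n = - 10 \left(-3\right)^{n}.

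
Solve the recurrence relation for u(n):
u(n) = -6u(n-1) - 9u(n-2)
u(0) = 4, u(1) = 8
Characteristic equation: x² + 6x + 9 = 0, which is (x - (-3))².
Repeated root r = -3.
General solution: u(n) = (A + Bn)·(-3)^n.
From u(0) = 4: A = 4.
From u(1) = 8: (A + B)·(-3) = 8 ⇒ B = - \frac{20}{3}.
So u(n) = \left(4 - \frac{20 n}{3}\right) \cdot (-3)^n.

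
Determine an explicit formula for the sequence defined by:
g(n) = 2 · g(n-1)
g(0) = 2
Pure geometric recurrence with ratio 2.
By induction g(n) = g(0) · (2)^n = 2 \cdot 2^{n}.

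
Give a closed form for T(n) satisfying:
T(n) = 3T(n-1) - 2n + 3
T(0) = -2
First-order linear with linear forcing.
Homogeneous solution: T_h(n) = A·(3)^n.
Try particular T_p(n) = pn + q. Substituting:
  pn + q = 3(p(n-1) + q) - 2n + 3.
Matching the n-coefficient: p = 3p - 2 ⇒ p = 1.
Matching constants: q = -3p + 3q + 3 ⇒ q = 0.
General: T(n) = A·(3)^n + n + 0.
Apply T(0) = -2: A + 0 = -2 ⇒ A = -2.
So T(n) = - 2 \cdot 3^{n} + n.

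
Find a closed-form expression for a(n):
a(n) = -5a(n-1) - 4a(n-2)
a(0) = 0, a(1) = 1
Characteristic equation: x² + 5x + 4 = 0, which factors as (x - (-1))(x - (-4)) = 0.
Roots r₁ = -1, r₂ = -4 (distinct).
General solution: a(n) = A·(-1)^n + B·(-4)^n.
From a(0) = 0: A + B = 0.
From a(1) = 1: -A - 4B = 1.
Solving: A = \frac{1}{3}, B = - \frac{1}{3}.
So a(n) = \frac{\left(-1\right)^{n}}{3} - \frac{\left(-4\right)^{n}}{3}.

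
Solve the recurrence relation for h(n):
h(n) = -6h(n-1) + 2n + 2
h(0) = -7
First-order linear with linear forcing.
Homogeneous solution: h_h(n) = A·(-6)^n.
Try particular h_p(n) = pn + q. Substituting:
  pn + q = -6(p(n-1) + q) + 2n + 2.
Matching the n-coefficient: p = -6p + 2 ⇒ p = \frac{2}{7}.
Matching constants: q = 6p - 6q + 2 ⇒ q = \frac{26}{49}.
General: h(n) = A·(-6)^n + \frac{2 n}{7} + \frac{26}{49}.
Apply h(0) = -7: A + \frac{26}{49} = -7 ⇒ A = - \frac{369}{49}.
So h(n) = - \frac{369 \left(-6\right)^{n}}{49} + \frac{2 n}{7} + \frac{26}{49}.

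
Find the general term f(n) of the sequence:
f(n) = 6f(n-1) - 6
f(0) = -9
First-order linear non-homogeneous.
Homogeneous solution: f_h(n) = A·(6)^n.
Try constant particular solution f_p = K: K = 6K - 6 ⇒ K = \frac{6}{5}.
General: f(n) = A·(6)^n + \frac{6}{5}.
Apply f(0) = -9: A + \frac{6}{5} = -9 ⇒ A = - \frac{51}{5}.
So f(n) = \frac{6}{5} - \frac{51 \cdot 6^{n}}{5}.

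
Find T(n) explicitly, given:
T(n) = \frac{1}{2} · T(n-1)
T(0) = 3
Pure geometric recurrence with ratio \frac{1}{2}.
By induction T(n) = T(0) · (\frac{1}{2})^n = 3 \cdot 2^{- n}.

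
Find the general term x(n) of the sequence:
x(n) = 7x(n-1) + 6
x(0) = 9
First-order linear non-homogeneous.
Homogeneous solution: x_h(n) = A·(7)^n.
Try constant particular solution x_p = K: K = 7K + 6 ⇒ K = -1.
General: x(n) = A·(7)^n - 1.
Apply x(0) = 9: A - 1 = 9 ⇒ A = 10.
So x(n) = 10 \cdot 7^{n} - 1.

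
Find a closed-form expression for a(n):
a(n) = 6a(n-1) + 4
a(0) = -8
First-order linear non-homogeneous.
Homogeneous solution: a_h(n) = A·(6)^n.
Try constant particular solution a_p = K: K = 6K + 4 ⇒ K = - \frac{4}{5}.
General: a(n) = A·(6)^n - \frac{4}{5}.
Apply a(0) = -8: A - \frac{4}{5} = -8 ⇒ A = - \frac{36}{5}.
So a(n) = - \frac{36 \cdot 6^{n}}{5} - \frac{4}{5}.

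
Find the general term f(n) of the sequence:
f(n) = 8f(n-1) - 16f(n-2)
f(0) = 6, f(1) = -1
Characteristic equation: x² - 8x + 16 = 0, which is (x - (4))².
Repeated root r = 4.
General solution: f(n) = (A + Bn)·(4)^n.
From f(0) = 6: A = 6.
From f(1) = -1: (A + B)·(4) = -1 ⇒ B = - \frac{25}{4}.
So f(n) = \left(6 - \frac{25 n}{4}\right) \cdot (4)^n.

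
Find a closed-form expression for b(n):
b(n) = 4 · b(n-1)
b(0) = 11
Pure geometric recurrence with ratio 4.
By induction b(n) = b(0) · (4)^n = 11 \cdot 4^{n}.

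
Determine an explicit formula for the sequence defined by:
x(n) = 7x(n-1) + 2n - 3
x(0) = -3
First-order linear with linear forcing.
Homogeneous solution: x_h(n) = A·(7)^n.
Try particular x_p(n) = pn + q. Substituting:
  pn + q = 7(p(n-1) + q) + 2n - 3.
Matching the n-coefficient: p = 7p + 2 ⇒ p = - \frac{1}{3}.
Matching constants: q = -7p + 7q - 3 ⇒ q = \frac{1}{9}.
General: x(n) = A·(7)^n - \frac{n}{3} + \frac{1}{9}.
Apply x(0) = -3: A + \frac{1}{9} = -3 ⇒ A = - \frac{28}{9}.
So x(n) = - \frac{28 \cdot 7^{n}}{9} - \frac{n}{3} + \frac{1}{9}.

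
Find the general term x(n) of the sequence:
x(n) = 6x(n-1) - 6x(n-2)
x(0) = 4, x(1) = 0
Characteristic equation: x² - 6x + 6 = 0.
Discriminant Δ = (6)² + 4·(-6) = 12.
Roots r₁,₂ = (6 ± √12)/2, so r₁ = \sqrt{3} + 3, r₂ = 3 - \sqrt{3}.
General solution: x(n) = A·r₁^n + B·r₂^n.
From the initial conditions, A + B = 4 and r₁A + r₂B = 0.
Since r₁ - r₂ = √12: A = (0 - (4)r₂)/√12 = 2 - 2 \sqrt{3}, and B = 4 - A = 2 + 2 \sqrt{3}.
So x(n) = \left(2 - 2 \sqrt{3}\right)\left(\sqrt{3} + 3\right)^n + \left(2 + 2 \sqrt{3}\right)\left(3 - \sqrt{3}\right)^n.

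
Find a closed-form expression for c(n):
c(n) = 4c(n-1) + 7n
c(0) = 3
First-order linear with linear forcing.
Homogeneous solution: c_h(n) = A·(4)^n.
Try particular c_p(n) = pn + q. Substituting:
  pn + q = 4(p(n-1) + q) + 7n.
Matching the n-coefficient: p = 4p + 7 ⇒ p = - \frac{7}{3}.
Matching constants: q = -4p + 4q ⇒ q = - \frac{28}{9}.
General: c(n) = A·(4)^n - \frac{7 n}{3} - \frac{28}{9}.
Apply c(0) = 3: A - \frac{28}{9} = 3 ⇒ A = \frac{55}{9}.
So c(n) = \frac{55 \cdot 4^{n}}{9} - \frac{7 n}{3} - \frac{28}{9}.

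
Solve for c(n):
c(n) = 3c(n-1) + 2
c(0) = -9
First-order linear non-homogeneous.
Homogeneous solution: c_h(n) = A·(3)^n.
Try constant particular solution c_p = K: K = 3K + 2 ⇒ K = -1.
General: c(n) = A·(3)^n - 1.
Apply c(0) = -9: A - 1 = -9 ⇒ A = -8.
So c(n) = - 8 \cdot 3^{n} - 1.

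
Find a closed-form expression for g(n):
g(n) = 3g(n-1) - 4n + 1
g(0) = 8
First-order linear with linear forcing.
Homogeneous solution: g_h(n) = A·(3)^n.
Try particular g_p(n) = pn + q. Substituting:
  pn + q = 3(p(n-1) + q) - 4n + 1.
Matching the n-coefficient: p = 3p - 4 ⇒ p = 2.
Matching constants: q = -3p + 3q + 1 ⇒ q = \frac{5}{2}.
General: g(n) = A·(3)^n + 2 n + \frac{5}{2}.
Apply g(0) = 8: A + \frac{5}{2} = 8 ⇒ A = \frac{11}{2}.
So g(n) = \frac{11 \cdot 3^{n}}{2} + 2 n + \frac{5}{2}.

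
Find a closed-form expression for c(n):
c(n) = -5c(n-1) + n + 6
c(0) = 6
First-order linear with linear forcing.
Homogeneous solution: c_h(n) = A·(-5)^n.
Try particular c_p(n) = pn + q. Substituting:
  pn + q = -5(p(n-1) + q) + n + 6.
Matching the n-coefficient: p = -5p + 1 ⇒ p = \frac{1}{6}.
Matching constants: q = 5p - 5q + 6 ⇒ q = \frac{41}{36}.
General: c(n) = A·(-5)^n + \frac{n}{6} + \frac{41}{36}.
Apply c(0) = 6: A + \frac{41}{36} = 6 ⇒ A = \frac{175}{36}.
So c(n) = \frac{175 \left(-5\right)^{n}}{36} + \frac{n}{6} + \frac{41}{36}.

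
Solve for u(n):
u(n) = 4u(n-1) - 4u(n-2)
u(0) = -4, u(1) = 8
Characteristic equation: x² - 4x + 4 = 0, which is (x - (2))².
Repeated root r = 2.
General solution: u(n) = (A + Bn)·(2)^n.
From u(0) = -4: A = -4.
From u(1) = 8: (A + B)·(2) = 8 ⇒ B = 8.
So u(n) = \left(8 n - 4\right) \cdot (2)^n.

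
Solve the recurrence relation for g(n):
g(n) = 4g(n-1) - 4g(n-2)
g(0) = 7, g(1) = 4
Characteristic equation: x² - 4x + 4 = 0, which is (x - (2))².
Repeated root r = 2.
General solution: g(n) = (A + Bn)·(2)^n.
From g(0) = 7: A = 7.
From g(1) = 4: (A + B)·(2) = 4 ⇒ B = -5.
So g(n) = \left(7 - 5 n\right) \cdot (2)^n.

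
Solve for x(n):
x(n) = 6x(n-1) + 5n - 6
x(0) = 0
First-order linear with linear forcing.
Homogeneous solution: x_h(n) = A·(6)^n.
Try particular x_p(n) = pn + q. Substituting:
  pn + q = 6(p(n-1) + q) + 5n - 6.
Matching the n-coefficient: p = 6p + 5 ⇒ p = -1.
Matching constants: q = -6p + 6q - 6 ⇒ q = 0.
General: x(n) = A·(6)^n - n + 0.
Apply x(0) = 0: A + 0 = 0 ⇒ A = 0.
So x(n) = - n.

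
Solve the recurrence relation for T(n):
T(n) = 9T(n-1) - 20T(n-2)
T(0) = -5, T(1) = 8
Characteristic equation: x² - 9x + 20 = 0, which factors as (x - (4))(x - (5)) = 0.
Roots r₁ = 4, r₂ = 5 (distinct).
General solution: T(n) = A·(4)^n + B·(5)^n.
From T(0) = -5: A + B = -5.
From T(1) = 8: 4A + 5B = 8.
Solving: A = -33, B = 28.
So T(n) = - 33 \cdot 4^{n} + 28 \cdot 5^{n}.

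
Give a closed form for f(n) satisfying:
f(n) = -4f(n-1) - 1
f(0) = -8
First-order linear non-homogeneous.
Homogeneous solution: f_h(n) = A·(-4)^n.
Try constant particular solution f_p = K: K = -4K - 1 ⇒ K = - \frac{1}{5}.
General: f(n) = A·(-4)^n - \frac{1}{5}.
Apply f(0) = -8: A - \frac{1}{5} = -8 ⇒ A = - \frac{39}{5}.
So f(n) = - \frac{39 \left(-4\right)^{n}}{5} - \frac{1}{5}.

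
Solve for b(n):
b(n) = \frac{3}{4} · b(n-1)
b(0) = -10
Pure geometric recurrence with ratio \frac{3}{4}.
By induction b(n) = b(0) · (\frac{3}{4})^n = - 10 \left(\frac{3}{4}\right)^{n}.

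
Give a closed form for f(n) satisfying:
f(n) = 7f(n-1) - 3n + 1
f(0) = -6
First-order linear with linear forcing.
Homogeneous solution: f_h(n) = A·(7)^n.
Try particular f_p(n) = pn + q. Substituting:
  pn + q = 7(p(n-1) + q) - 3n + 1.
Matching the n-coefficient: p = 7p - 3 ⇒ p = \frac{1}{2}.
Matching constants: q = -7p + 7q + 1 ⇒ q = \frac{5}{12}.
General: f(n) = A·(7)^n + \frac{n}{2} + \frac{5}{12}.
Apply f(0) = -6: A + \frac{5}{12} = -6 ⇒ A = - \frac{77}{12}.
So f(n) = - \frac{77 \cdot 7^{n}}{12} + \frac{n}{2} + \frac{5}{12}.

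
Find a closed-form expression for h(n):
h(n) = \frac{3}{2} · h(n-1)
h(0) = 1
Pure geometric recurrence with ratio \frac{3}{2}.
By induction h(n) = h(0) · (\frac{3}{2})^n = \left(\frac{3}{2}\right)^{n}.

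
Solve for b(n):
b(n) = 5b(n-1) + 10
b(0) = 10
First-order linear non-homogeneous.
Homogeneous solution: b_h(n) = A·(5)^n.
Try constant particular solution b_p = K: K = 5K + 10 ⇒ K = - \frac{5}{2}.
General: b(n) = A·(5)^n - \frac{5}{2}.
Apply b(0) = 10: A - \frac{5}{2} = 10 ⇒ A = \frac{25}{2}.
So b(n) = \frac{25 \cdot 5^{n}}{2} - \frac{5}{2}.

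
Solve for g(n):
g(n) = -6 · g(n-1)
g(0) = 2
Pure geometric recurrence with ratio -6.
By induction g(n) = g(0) · (-6)^n = 2 \left(-6\right)^{n}.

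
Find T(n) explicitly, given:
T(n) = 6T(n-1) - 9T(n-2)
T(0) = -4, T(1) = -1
Characteristic equation: x² - 6x + 9 = 0, which is (x - (3))².
Repeated root r = 3.
General solution: T(n) = (A + Bn)·(3)^n.
From T(0) = -4: A = -4.
From T(1) = -1: (A + B)·(3) = -1 ⇒ B = \frac{11}{3}.
So T(n) = \left(\frac{11 n}{3} - 4\right) \cdot (3)^n.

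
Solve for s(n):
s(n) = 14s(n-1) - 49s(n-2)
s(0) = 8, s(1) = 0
Characteristic equation: x² - 14x + 49 = 0, which is (x - (7))².
Repeated root r = 7.
General solution: s(n) = (A + Bn)·(7)^n.
From s(0) = 8: A = 8.
From s(1) = 0: (A + B)·(7) = 0 ⇒ B = -8.
So s(n) = \left(8 - 8 n\right) \cdot (7)^n.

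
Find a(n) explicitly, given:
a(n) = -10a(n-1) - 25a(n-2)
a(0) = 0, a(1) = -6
Characteristic equation: x² + 10x + 25 = 0, which is (x - (-5))².
Repeated root r = -5.
General solution: a(n) = (A + Bn)·(-5)^n.
From a(0) = 0: A = 0.
From a(1) = -6: (A + B)·(-5) = -6 ⇒ B = \frac{6}{5}.
So a(n) = \left(\frac{6 n}{5}\right) \cdot (-5)^n.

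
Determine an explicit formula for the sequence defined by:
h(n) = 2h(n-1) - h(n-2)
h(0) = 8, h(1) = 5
Characteristic equation: x² - 2x + 1 = 0, which is (x - (1))².
Repeated root r = 1.
General solution: h(n) = (A + Bn)·(1)^n.
From h(0) = 8: A = 8.
From h(1) = 5: (A + B)·(1) = 5 ⇒ B = -3.
So h(n) = \left(8 - 3 n\right) \cdot (1)^n.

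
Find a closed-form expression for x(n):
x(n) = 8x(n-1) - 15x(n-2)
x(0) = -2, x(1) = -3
Characteristic equation: x² - 8x + 15 = 0, which factors as (x - (3))(x - (5)) = 0.
Roots r₁ = 3, r₂ = 5 (distinct).
General solution: x(n) = A·(3)^n + B·(5)^n.
From x(0) = -2: A + B = -2.
From x(1) = -3: 3A + 5B = -3.
Solving: A = - \frac{7}{2}, B = \frac{3}{2}.
So x(n) = - \frac{7 \cdot 3^{n}}{2} + \frac{3 \cdot 5^{n}}{2}.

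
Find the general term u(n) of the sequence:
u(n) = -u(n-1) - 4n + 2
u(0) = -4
First-order linear with linear forcing.
Homogeneous solution: u_h(n) = A·(-1)^n.
Try particular u_p(n) = pn + q. Substituting:
  pn + q = -(p(n-1) + q) - 4n + 2.
Matching the n-coefficient: p = -p - 4 ⇒ p = -2.
Matching constants: q = p - q + 2 ⇒ q = 0.
General: u(n) = A·(-1)^n - 2 n + 0.
Apply u(0) = -4: A + 0 = -4 ⇒ A = -4.
So u(n) = - 4 \left(-1\right)^{n} - 2 n.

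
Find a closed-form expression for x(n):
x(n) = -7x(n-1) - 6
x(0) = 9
First-order linear non-homogeneous.
Homogeneous solution: x_h(n) = A·(-7)^n.
Try constant particular solution x_p = K: K = -7K - 6 ⇒ K = - \frac{3}{4}.
General: x(n) = A·(-7)^n - \frac{3}{4}.
Apply x(0) = 9: A - \frac{3}{4} = 9 ⇒ A = \frac{39}{4}.
So x(n) = \frac{39 \left(-7\right)^{n}}{4} - \frac{3}{4}.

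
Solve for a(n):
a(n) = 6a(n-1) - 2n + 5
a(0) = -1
First-order linear with linear forcing.
Homogeneous solution: a_h(n) = A·(6)^n.
Try particular a_p(n) = pn + q. Substituting:
  pn + q = 6(p(n-1) + q) - 2n + 5.
Matching the n-coefficient: p = 6p - 2 ⇒ p = \frac{2}{5}.
Matching constants: q = -6p + 6q + 5 ⇒ q = - \frac{13}{25}.
General: a(n) = A·(6)^n + \frac{2 n}{5} - \frac{13}{25}.
Apply a(0) = -1: A - \frac{13}{25} = -1 ⇒ A = - \frac{12}{25}.
So a(n) = - \frac{12 \cdot 6^{n}}{25} + \frac{2 n}{5} - \frac{13}{25}.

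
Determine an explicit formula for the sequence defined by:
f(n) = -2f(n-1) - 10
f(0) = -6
First-order linear non-homogeneous.
Homogeneous solution: f_h(n) = A·(-2)^n.
Try constant particular solution f_p = K: K = -2K - 10 ⇒ K = - \frac{10}{3}.
General: f(n) = A·(-2)^n - \frac{10}{3}.
Apply f(0) = -6: A - \frac{10}{3} = -6 ⇒ A = - \frac{8}{3}.
So f(n) = - \frac{8 \left(-2\right)^{n}}{3} - \frac{10}{3}.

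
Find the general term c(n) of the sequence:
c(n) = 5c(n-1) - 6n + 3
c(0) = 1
First-order linear with linear forcing.
Homogeneous solution: c_h(n) = A·(5)^n.
Try particular c_p(n) = pn + q. Substituting:
  pn + q = 5(p(n-1) + q) - 6n + 3.
Matching the n-coefficient: p = 5p - 6 ⇒ p = \frac{3}{2}.
Matching constants: q = -5p + 5q + 3 ⇒ q = \frac{9}{8}.
General: c(n) = A·(5)^n + \frac{3 n}{2} + \frac{9}{8}.
Apply c(0) = 1: A + \frac{9}{8} = 1 ⇒ A = - \frac{1}{8}.
So c(n) = - \frac{5^{n}}{8} + \frac{3 n}{2} + \frac{9}{8}.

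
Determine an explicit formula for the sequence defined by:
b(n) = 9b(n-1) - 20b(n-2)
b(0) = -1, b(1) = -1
Characteristic equation: x² - 9x + 20 = 0, which factors as (x - (5))(x - (4)) = 0.
Roots r₁ = 5, r₂ = 4 (distinct).
General solution: b(n) = A·(5)^n + B·(4)^n.
From b(0) = -1: A + B = -1.
From b(1) = -1: 5A + 4B = -1.
Solving: A = 3, B = -4.
So b(n) = - 4 \cdot 4^{n} + 3 \cdot 5^{n}.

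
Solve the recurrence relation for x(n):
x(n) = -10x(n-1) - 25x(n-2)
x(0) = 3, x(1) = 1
Characteristic equation: x² + 10x + 25 = 0, which is (x - (-5))².
Repeated root r = -5.
General solution: x(n) = (A + Bn)·(-5)^n.
From x(0) = 3: A = 3.
From x(1) = 1: (A + B)·(-5) = 1 ⇒ B = - \frac{16}{5}.
So x(n) = \left(3 - \frac{16 n}{5}\right) \cdot (-5)^n.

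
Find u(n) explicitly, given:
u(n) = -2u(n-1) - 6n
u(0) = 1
First-order linear with linear forcing.
Homogeneous solution: u_h(n) = A·(-2)^n.
Try particular u_p(n) = pn + q. Substituting:
  pn + q = -2(p(n-1) + q) - 6n.
Matching the n-coefficient: p = -2p - 6 ⇒ p = -2.
Matching constants: q = 2p - 2q ⇒ q = - \frac{4}{3}.
General: u(n) = A·(-2)^n - 2 n - \frac{4}{3}.
Apply u(0) = 1: A - \frac{4}{3} = 1 ⇒ A = \frac{7}{3}.
So u(n) = \frac{7 \left(-2\right)^{n}}{3} - 2 n - \frac{4}{3}.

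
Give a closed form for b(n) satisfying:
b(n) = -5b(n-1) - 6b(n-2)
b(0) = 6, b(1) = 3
Characteristic equation: x² + 5x + 6 = 0, which factors as (x - (-2))(x - (-3)) = 0.
Roots r₁ = -2, r₂ = -3 (distinct).
General solution: b(n) = A·(-2)^n + B·(-3)^n.
From b(0) = 6: A + B = 6.
From b(1) = 3: -2A - 3B = 3.
Solving: A = 21, B = -15.
So b(n) = 21 \left(-2\right)^{n} - 15 \left(-3\right)^{n}.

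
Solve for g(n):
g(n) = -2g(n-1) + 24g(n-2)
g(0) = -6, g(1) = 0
Characteristic equation: x² + 2x - 24 = 0, which factors as (x - (-6))(x - (4)) = 0.
Roots r₁ = -6, r₂ = 4 (distinct).
General solution: g(n) = A·(-6)^n + B·(4)^n.
From g(0) = -6: A + B = -6.
From g(1) = 0: -6A + 4B = 0.
Solving: A = - \frac{12}{5}, B = - \frac{18}{5}.
So g(n) = - \frac{12 \left(-6\right)^{n}}{5} - \frac{18 \cdot 4^{n}}{5}.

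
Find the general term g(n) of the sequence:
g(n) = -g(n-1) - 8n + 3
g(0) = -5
First-order linear with linear forcing.
Homogeneous solution: g_h(n) = A·(-1)^n.
Try particular g_p(n) = pn + q. Substituting:
  pn + q = -(p(n-1) + q) - 8n + 3.
Matching the n-coefficient: p = -p - 8 ⇒ p = -4.
Matching constants: q = p - q + 3 ⇒ q = - \frac{1}{2}.
General: g(n) = A·(-1)^n - 4 n - \frac{1}{2}.
Apply g(0) = -5: A - \frac{1}{2} = -5 ⇒ A = - \frac{9}{2}.
So g(n) = - \frac{9 \left(-1\right)^{n}}{2} - 4 n - \frac{1}{2}.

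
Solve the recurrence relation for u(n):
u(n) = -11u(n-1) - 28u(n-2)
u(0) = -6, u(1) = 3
Characteristic equation: x² + 11x + 28 = 0, which factors as (x - (-7))(x - (-4)) = 0.
Roots r₁ = -7, r₂ = -4 (distinct).
General solution: u(n) = A·(-7)^n + B·(-4)^n.
From u(0) = -6: A + B = -6.
From u(1) = 3: -7A - 4B = 3.
Solving: A = 7, B = -13.
So u(n) = - 13 \left(-4\right)^{n} + 7 \left(-7\right)^{n}.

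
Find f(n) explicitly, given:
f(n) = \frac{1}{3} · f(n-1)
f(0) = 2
Pure geometric recurrence with ratio \frac{1}{3}.
By induction f(n) = f(0) · (\frac{1}{3})^n = 2 \cdot 3^{- n}.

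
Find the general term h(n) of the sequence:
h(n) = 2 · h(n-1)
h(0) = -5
Pure geometric recurrence with ratio 2.
By induction h(n) = h(0) · (2)^n = - 5 \cdot 2^{n}.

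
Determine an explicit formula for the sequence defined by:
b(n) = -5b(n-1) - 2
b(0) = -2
First-order linear non-homogeneous.
Homogeneous solution: b_h(n) = A·(-5)^n.
Try constant particular solution b_p = K: K = -5K - 2 ⇒ K = - \frac{1}{3}.
General: b(n) = A·(-5)^n - \frac{1}{3}.
Apply b(0) = -2: A - \frac{1}{3} = -2 ⇒ A = - \frac{5}{3}.
So b(n) = - \frac{5 \left(-5\right)^{n}}{3} - \frac{1}{3}.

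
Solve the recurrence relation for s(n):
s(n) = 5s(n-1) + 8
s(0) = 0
First-order linear non-homogeneous.
Homogeneous solution: s_h(n) = A·(5)^n.
Try constant particular solution s_p = K: K = 5K + 8 ⇒ K = -2.
General: s(n) = A·(5)^n - 2.
Apply s(0) = 0: A - 2 = 0 ⇒ A = 2.
So s(n) = 2 \cdot 5^{n} - 2.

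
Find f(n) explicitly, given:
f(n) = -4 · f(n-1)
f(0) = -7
Pure geometric recurrence with ratio -4.
By induction f(n) = f(0) · (-4)^n = - 7 \left(-4\right)^{n}.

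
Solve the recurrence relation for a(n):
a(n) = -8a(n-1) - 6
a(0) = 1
First-order linear non-homogeneous.
Homogeneous solution: a_h(n) = A·(-8)^n.
Try constant particular solution a_p = K: K = -8K - 6 ⇒ K = - \frac{2}{3}.
General: a(n) = A·(-8)^n - \frac{2}{3}.
Apply a(0) = 1: A - \frac{2}{3} = 1 ⇒ A = \frac{5}{3}.
So a(n) = \frac{5 \left(-8\right)^{n}}{3} - \frac{2}{3}.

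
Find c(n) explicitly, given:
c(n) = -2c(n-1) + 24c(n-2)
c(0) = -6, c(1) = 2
Characteristic equation: x² + 2x - 24 = 0, which factors as (x - (-6))(x - (4)) = 0.
Roots r₁ = -6, r₂ = 4 (distinct).
General solution: c(n) = A·(-6)^n + B·(4)^n.
From c(0) = -6: A + B = -6.
From c(1) = 2: -6A + 4B = 2.
Solving: A = - \frac{13}{5}, B = - \frac{17}{5}.
So c(n) = - \frac{13 \left(-6\right)^{n}}{5} - \frac{17 \cdot 4^{n}}{5}.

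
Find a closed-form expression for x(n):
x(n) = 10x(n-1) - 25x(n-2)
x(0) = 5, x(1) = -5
Characteristic equation: x² - 10x + 25 = 0, which is (x - (5))².
Repeated root r = 5.
General solution: x(n) = (A + Bn)·(5)^n.
From x(0) = 5: A = 5.
From x(1) = -5: (A + B)·(5) = -5 ⇒ B = -6.
So x(n) = \left(5 - 6 n\right) \cdot (5)^n.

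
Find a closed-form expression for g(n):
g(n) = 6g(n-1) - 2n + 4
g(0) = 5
First-order linear with linear forcing.
Homogeneous solution: g_h(n) = A·(6)^n.
Try particular g_p(n) = pn + q. Substituting:
  pn + q = 6(p(n-1) + q) - 2n + 4.
Matching the n-coefficient: p = 6p - 2 ⇒ p = \frac{2}{5}.
Matching constants: q = -6p + 6q + 4 ⇒ q = - \frac{8}{25}.
General: g(n) = A·(6)^n + \frac{2 n}{5} - \frac{8}{25}.
Apply g(0) = 5: A - \frac{8}{25} = 5 ⇒ A = \frac{133}{25}.
So g(n) = \frac{133 \cdot 6^{n}}{25} + \frac{2 n}{5} - \frac{8}{25}.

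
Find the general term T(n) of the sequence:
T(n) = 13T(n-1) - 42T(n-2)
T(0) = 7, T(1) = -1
Characteristic equation: x² - 13x + 42 = 0, which factors as (x - (6))(x - (7)) = 0.
Roots r₁ = 6, r₂ = 7 (distinct).
General solution: T(n) = A·(6)^n + B·(7)^n.
From T(0) = 7: A + B = 7.
From T(1) = -1: 6A + 7B = -1.
Solving: A = 50, B = -43.
So T(n) = 50 \cdot 6^{n} - 43 \cdot 7^{n}.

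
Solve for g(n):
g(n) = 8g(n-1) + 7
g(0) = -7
First-order linear non-homogeneous.
Homogeneous solution: g_h(n) = A·(8)^n.
Try constant particular solution g_p = K: K = 8K + 7 ⇒ K = -1.
General: g(n) = A·(8)^n - 1.
Apply g(0) = -7: A - 1 = -7 ⇒ A = -6.
So g(n) = - 6 \cdot 8^{n} - 1.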